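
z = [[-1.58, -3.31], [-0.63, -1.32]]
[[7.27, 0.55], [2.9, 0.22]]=z@[[1.43, -1.10], [-2.88, 0.36]]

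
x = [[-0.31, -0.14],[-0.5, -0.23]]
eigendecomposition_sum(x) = [[-0.31, -0.14], [-0.50, -0.23]] + [[-0.00,0.0], [0.0,-0.0]]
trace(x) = -0.54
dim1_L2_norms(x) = [0.34, 0.55]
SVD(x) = [[-0.53, -0.85], [-0.85, 0.53]] @ diag([0.6469899247237012, 0.0020093048598170712]) @ [[0.91,0.42], [0.42,-0.91]]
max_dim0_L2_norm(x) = 0.59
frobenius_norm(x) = 0.65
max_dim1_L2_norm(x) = 0.55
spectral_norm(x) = 0.65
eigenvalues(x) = [-0.54, -0.0]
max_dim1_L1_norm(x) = 0.73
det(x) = 0.00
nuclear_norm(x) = 0.65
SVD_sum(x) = [[-0.31,-0.14], [-0.5,-0.23]] + [[-0.00, 0.0], [0.0, -0.0]]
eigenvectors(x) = [[-0.52, 0.41], [-0.85, -0.91]]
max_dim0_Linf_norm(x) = 0.5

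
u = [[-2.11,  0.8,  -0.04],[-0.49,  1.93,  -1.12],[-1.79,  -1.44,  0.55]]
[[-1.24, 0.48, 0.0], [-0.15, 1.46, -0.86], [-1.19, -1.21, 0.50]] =u@ [[0.61, 0.06, -0.03],[0.06, 0.75, -0.04],[-0.03, -0.04, 0.71]]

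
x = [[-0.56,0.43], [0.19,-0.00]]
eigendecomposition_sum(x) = [[-0.58, 0.37], [0.16, -0.1]] + [[0.02,  0.06], [0.03,  0.1]]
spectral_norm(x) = 0.72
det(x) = -0.08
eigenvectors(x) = [[-0.96, -0.53], [0.27, -0.85]]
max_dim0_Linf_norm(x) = 0.56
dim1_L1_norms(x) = [0.99, 0.19]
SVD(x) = [[-0.98, 0.21], [0.21, 0.98]] @ diag([0.7223628957186649, 0.11310104724955211]) @ [[0.81, -0.58], [0.58, 0.81]]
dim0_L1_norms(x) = [0.75, 0.43]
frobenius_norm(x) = 0.73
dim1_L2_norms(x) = [0.71, 0.19]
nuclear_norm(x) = 0.84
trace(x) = -0.56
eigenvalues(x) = [-0.68, 0.12]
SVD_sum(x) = [[-0.57,0.41],[0.13,-0.09]] + [[0.01,0.02], [0.06,0.09]]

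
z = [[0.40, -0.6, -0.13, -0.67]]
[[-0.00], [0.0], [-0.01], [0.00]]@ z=[[0.0, 0.00, 0.00, 0.0], [0.00, 0.0, 0.0, 0.0], [-0.00, 0.01, 0.0, 0.01], [0.00, 0.0, 0.0, 0.0]]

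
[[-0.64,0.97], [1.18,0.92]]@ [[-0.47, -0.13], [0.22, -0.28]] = [[0.51, -0.19],[-0.35, -0.41]]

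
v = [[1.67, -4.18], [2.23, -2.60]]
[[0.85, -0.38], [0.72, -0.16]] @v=[[0.57, -2.56], [0.85, -2.59]]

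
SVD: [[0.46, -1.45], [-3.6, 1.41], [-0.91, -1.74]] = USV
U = [[-0.26, -0.49], [0.97, -0.11], [0.02, -0.86]]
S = [3.99, 2.27]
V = [[-0.90,  0.43], [0.43,  0.9]]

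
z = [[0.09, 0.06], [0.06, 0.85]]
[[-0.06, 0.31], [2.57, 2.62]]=z @ [[-2.78, 1.41],[3.22, 2.98]]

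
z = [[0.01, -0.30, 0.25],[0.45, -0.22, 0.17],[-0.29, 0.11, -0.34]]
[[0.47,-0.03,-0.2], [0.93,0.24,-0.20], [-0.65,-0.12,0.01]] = z @ [[1.33, 0.58, -0.1], [-1.22, 0.01, 0.99], [0.38, -0.13, 0.39]]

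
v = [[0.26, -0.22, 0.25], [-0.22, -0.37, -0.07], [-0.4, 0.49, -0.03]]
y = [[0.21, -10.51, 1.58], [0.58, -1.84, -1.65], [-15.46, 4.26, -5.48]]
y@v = [[1.73, 4.62, 0.74],[1.22, -0.26, 0.32],[-2.76, -0.86, -4.0]]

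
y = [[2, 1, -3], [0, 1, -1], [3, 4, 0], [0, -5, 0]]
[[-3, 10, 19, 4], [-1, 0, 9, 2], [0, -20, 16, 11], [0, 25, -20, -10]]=y @[[0, 0, 0, 1], [0, -5, 4, 2], [1, -5, -5, 0]]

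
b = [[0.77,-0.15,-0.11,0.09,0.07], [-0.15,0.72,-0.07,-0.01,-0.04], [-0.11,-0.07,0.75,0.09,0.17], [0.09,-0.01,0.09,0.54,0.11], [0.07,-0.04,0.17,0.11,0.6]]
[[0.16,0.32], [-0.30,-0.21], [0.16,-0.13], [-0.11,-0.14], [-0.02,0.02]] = b@[[0.22, 0.39], [-0.35, -0.22], [0.27, -0.11], [-0.28, -0.32], [-0.10, 0.07]]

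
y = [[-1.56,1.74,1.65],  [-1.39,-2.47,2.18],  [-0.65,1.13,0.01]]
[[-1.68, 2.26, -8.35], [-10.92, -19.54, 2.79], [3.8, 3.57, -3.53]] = y @ [[-3.66,3.59,0.48],[1.31,5.23,-2.83],[-5.86,-0.75,-1.62]]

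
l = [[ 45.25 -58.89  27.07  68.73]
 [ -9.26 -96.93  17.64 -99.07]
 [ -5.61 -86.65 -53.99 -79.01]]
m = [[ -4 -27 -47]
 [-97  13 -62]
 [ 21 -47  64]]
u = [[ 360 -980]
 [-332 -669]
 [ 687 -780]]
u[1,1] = -669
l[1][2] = 17.64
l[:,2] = [27.07, 17.64, -53.99]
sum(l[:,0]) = 30.380000000000003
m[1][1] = 13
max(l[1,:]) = 17.64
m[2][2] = 64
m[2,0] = 21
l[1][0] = -9.26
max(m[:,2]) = 64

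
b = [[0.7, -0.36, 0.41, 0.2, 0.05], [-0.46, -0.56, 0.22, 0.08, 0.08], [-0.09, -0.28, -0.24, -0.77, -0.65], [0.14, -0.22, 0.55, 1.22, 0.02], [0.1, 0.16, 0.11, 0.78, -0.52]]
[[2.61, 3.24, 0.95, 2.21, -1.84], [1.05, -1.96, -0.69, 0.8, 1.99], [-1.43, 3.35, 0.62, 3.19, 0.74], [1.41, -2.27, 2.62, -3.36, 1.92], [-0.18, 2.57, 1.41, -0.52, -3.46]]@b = [[0.38, -3.80, 2.57, 1.31, 0.77],[2.01, 1.06, 0.82, 3.11, -0.67],[-2.08, -2.12, 1.84, 3.97, -0.53],[1.52, 1.08, -2.19, -4.52, -2.88],[-1.85, -2.21, -0.51, -4.25, 1.07]]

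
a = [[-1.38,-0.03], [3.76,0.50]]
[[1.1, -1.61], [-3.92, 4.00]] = a @ [[-0.75, 1.19], [-2.2, -0.95]]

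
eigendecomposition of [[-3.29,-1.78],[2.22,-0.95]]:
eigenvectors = [[(0.39-0.54j), 0.39+0.54j], [(-0.74+0j), (-0.74-0j)]]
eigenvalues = [(-2.12+1.61j), (-2.12-1.61j)]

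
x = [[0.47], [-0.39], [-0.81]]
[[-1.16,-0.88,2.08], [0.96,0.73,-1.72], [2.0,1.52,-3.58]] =x @[[-2.47,-1.88,4.42]]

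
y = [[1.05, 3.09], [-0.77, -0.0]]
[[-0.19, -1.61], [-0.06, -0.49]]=y @[[0.08, 0.64], [-0.09, -0.74]]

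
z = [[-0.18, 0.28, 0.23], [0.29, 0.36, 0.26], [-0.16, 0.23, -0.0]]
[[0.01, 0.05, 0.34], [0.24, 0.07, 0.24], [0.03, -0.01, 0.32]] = z @ [[0.43, 0.03, -0.39],[0.41, -0.04, 1.11],[-0.11, 0.29, -0.17]]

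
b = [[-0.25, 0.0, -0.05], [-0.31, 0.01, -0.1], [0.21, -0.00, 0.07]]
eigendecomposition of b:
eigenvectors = [[0.00, -0.61, 0.08], [1.0, -0.65, 0.89], [0.0, 0.45, -0.45]]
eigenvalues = [0.01, -0.21, 0.03]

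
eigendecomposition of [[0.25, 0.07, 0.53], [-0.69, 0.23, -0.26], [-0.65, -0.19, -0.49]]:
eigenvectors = [[(-0.4-0.41j), -0.40+0.41j, 0.10+0.00j], [0.24-0.39j, (0.24+0.39j), -0.98+0.00j], [(0.68+0j), (0.68-0j), (0.15+0j)]]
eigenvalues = [(-0.17+0.5j), (-0.17-0.5j), (0.34+0j)]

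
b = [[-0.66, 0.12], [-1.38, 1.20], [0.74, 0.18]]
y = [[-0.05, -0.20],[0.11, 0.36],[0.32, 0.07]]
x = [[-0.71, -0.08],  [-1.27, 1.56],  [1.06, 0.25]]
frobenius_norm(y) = 0.54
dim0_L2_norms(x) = [1.8, 1.58]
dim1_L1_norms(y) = [0.25, 0.47, 0.39]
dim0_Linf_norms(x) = [1.27, 1.56]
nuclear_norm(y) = 0.73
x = y + b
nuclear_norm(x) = 3.22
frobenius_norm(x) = 2.40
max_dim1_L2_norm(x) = 2.01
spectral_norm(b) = 1.98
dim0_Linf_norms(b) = [1.38, 1.2]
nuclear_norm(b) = 2.65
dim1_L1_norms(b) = [0.78, 2.58, 0.92]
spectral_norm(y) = 0.47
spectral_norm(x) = 2.14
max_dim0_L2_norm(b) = 1.7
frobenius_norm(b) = 2.09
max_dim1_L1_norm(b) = 2.58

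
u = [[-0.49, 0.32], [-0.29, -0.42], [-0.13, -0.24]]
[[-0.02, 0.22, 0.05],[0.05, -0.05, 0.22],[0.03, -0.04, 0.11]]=u @[[-0.02, -0.26, -0.30], [-0.1, 0.29, -0.31]]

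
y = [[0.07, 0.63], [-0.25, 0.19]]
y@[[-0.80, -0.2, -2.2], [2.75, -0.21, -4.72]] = [[1.68, -0.15, -3.13], [0.72, 0.01, -0.35]]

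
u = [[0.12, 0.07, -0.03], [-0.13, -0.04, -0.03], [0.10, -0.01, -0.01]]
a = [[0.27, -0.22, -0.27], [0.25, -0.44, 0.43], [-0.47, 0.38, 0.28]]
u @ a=[[0.06, -0.07, -0.01], [-0.03, 0.03, 0.01], [0.03, -0.02, -0.03]]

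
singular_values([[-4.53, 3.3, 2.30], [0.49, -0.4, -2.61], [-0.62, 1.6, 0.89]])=[6.52, 2.1, 0.89]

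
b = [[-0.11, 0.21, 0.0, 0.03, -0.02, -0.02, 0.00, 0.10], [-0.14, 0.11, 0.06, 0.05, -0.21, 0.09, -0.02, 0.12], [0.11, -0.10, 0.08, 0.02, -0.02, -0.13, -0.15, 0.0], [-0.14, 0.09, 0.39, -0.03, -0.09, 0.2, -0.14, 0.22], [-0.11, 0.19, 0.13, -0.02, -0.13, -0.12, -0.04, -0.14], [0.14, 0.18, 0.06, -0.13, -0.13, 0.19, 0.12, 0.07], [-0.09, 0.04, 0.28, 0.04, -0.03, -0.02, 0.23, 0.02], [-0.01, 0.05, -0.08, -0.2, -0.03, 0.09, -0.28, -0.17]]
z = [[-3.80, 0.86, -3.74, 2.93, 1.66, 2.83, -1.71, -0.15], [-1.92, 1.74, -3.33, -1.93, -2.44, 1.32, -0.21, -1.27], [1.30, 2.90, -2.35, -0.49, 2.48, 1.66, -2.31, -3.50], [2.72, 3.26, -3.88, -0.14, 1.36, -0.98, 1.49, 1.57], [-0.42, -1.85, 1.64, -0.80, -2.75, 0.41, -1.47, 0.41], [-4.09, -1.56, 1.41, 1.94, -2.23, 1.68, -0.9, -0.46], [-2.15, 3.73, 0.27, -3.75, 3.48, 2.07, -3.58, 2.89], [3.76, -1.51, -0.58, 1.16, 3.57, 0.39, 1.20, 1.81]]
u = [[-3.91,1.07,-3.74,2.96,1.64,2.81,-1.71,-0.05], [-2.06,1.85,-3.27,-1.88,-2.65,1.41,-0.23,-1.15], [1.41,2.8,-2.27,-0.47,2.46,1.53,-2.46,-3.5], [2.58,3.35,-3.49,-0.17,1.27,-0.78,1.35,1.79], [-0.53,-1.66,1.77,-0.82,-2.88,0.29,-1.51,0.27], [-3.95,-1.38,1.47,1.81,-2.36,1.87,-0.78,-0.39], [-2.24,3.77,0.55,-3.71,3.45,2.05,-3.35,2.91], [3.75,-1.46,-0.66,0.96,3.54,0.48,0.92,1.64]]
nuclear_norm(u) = 42.84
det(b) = 0.00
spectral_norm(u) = 10.34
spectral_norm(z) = 10.50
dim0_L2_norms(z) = [7.93, 6.7, 7.12, 5.69, 7.36, 4.57, 5.27, 5.33]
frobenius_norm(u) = 17.82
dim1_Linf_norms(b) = [0.21, 0.21, 0.15, 0.39, 0.19, 0.19, 0.28, 0.28]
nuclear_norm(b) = 2.55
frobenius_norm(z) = 17.94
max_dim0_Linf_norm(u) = 3.95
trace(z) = -7.39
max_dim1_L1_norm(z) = 21.92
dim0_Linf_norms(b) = [0.14, 0.21, 0.39, 0.2, 0.21, 0.2, 0.28, 0.22]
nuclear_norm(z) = 42.77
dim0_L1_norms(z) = [20.16, 17.41, 17.2, 13.14, 19.97, 11.34, 12.87, 12.06]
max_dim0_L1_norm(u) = 20.43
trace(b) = 0.17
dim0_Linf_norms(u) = [3.95, 3.77, 3.74, 3.71, 3.54, 2.81, 3.35, 3.5]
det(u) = 78061.88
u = b + z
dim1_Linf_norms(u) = [3.91, 3.27, 3.5, 3.49, 2.88, 3.95, 3.77, 3.75]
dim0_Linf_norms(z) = [4.09, 3.73, 3.88, 3.75, 3.57, 2.83, 3.58, 3.5]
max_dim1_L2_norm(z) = 8.38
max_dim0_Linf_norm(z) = 4.09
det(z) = 56927.67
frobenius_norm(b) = 1.05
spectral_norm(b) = 0.68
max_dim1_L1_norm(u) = 22.03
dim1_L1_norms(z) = [17.68, 14.16, 16.99, 15.4, 9.75, 14.27, 21.92, 13.98]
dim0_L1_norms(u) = [20.43, 17.34, 17.22, 12.78, 20.25, 11.22, 12.31, 11.7]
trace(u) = -7.22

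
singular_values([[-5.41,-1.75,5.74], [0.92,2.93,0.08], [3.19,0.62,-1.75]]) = [8.91, 2.8, 1.03]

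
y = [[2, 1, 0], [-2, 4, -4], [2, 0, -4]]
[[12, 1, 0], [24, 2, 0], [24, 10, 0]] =y @ [[4, 1, 0], [4, -1, 0], [-4, -2, 0]]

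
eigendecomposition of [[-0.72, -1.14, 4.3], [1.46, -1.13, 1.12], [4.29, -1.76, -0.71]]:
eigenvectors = [[-0.70, 0.65, -0.40], [0.06, 0.44, -0.87], [0.71, 0.62, -0.29]]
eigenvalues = [-5.03, 2.56, -0.09]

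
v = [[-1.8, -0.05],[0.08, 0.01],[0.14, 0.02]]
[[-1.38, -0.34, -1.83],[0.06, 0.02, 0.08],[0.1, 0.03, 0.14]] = v@[[0.77, 0.18, 1.02],[-0.18, 0.37, -0.2]]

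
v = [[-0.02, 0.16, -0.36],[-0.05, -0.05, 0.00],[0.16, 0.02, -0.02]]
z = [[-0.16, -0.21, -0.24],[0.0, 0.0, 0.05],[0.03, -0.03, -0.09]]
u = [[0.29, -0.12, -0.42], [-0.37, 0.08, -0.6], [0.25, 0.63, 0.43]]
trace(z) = -0.25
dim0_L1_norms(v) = [0.23, 0.23, 0.38]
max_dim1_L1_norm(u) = 1.31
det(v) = -0.00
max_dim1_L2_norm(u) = 0.8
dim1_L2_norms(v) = [0.39, 0.07, 0.16]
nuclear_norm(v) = 0.61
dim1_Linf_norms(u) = [0.42, 0.6, 0.63]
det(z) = -0.00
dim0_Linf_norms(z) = [0.16, 0.21, 0.24]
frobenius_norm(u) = 1.19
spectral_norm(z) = 0.36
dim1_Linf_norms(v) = [0.36, 0.05, 0.16]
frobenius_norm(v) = 0.43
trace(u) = 0.80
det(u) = 0.22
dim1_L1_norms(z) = [0.61, 0.05, 0.15]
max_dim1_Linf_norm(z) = 0.24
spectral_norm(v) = 0.40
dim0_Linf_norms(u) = [0.37, 0.63, 0.6]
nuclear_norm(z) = 0.46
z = v @ u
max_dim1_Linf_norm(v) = 0.36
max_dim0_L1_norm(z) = 0.38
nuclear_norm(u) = 1.94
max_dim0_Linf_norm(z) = 0.24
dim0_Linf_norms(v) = [0.16, 0.16, 0.36]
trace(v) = -0.09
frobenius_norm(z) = 0.37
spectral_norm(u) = 0.98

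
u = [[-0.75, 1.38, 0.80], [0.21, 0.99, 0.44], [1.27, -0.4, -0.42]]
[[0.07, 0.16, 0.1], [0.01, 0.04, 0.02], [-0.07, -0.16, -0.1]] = u @ [[-0.04, -0.09, -0.06], [0.01, 0.02, 0.01], [0.03, 0.08, 0.05]]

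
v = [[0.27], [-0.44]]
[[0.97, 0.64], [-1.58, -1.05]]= v @ [[3.59,  2.38]]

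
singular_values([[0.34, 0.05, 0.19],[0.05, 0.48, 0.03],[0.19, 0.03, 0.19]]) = [0.53, 0.42, 0.06]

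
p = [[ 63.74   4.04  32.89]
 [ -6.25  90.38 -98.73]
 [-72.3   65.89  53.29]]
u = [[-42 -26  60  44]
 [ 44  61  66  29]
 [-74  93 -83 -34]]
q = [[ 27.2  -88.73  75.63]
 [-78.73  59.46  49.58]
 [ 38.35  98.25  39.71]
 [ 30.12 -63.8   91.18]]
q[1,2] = 49.58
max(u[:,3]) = 44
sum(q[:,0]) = 16.94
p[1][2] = -98.73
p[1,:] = [-6.25, 90.38, -98.73]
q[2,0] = 38.35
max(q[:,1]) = 98.25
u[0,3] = 44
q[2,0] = 38.35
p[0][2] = 32.89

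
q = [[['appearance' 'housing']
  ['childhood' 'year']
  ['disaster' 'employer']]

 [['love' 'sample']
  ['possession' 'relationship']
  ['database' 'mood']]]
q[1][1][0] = 'possession'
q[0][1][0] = 'childhood'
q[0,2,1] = 'employer'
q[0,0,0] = 'appearance'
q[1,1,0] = 'possession'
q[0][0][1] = 'housing'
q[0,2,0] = 'disaster'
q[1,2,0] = 'database'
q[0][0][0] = 'appearance'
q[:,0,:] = [['appearance', 'housing'], ['love', 'sample']]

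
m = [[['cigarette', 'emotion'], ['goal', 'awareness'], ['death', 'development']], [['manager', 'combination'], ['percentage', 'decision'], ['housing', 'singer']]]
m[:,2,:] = [['death', 'development'], ['housing', 'singer']]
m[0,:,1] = ['emotion', 'awareness', 'development']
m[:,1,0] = ['goal', 'percentage']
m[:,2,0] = ['death', 'housing']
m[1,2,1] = 'singer'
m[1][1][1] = 'decision'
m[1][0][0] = 'manager'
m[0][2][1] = 'development'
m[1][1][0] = 'percentage'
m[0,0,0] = 'cigarette'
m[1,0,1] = 'combination'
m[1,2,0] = 'housing'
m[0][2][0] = 'death'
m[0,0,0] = 'cigarette'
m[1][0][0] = 'manager'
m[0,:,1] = ['emotion', 'awareness', 'development']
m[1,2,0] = 'housing'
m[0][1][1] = 'awareness'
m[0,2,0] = 'death'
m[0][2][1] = 'development'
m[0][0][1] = 'emotion'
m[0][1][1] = 'awareness'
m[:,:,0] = [['cigarette', 'goal', 'death'], ['manager', 'percentage', 'housing']]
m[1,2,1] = 'singer'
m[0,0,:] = ['cigarette', 'emotion']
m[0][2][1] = 'development'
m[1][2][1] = 'singer'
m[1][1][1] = 'decision'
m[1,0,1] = 'combination'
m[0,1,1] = 'awareness'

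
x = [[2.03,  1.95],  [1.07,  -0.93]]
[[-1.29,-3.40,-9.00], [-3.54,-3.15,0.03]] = x @ [[-2.04, -2.34, -2.09],[1.46, 0.69, -2.44]]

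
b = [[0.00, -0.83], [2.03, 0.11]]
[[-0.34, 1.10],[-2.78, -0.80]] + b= [[-0.34, 0.27], [-0.75, -0.69]]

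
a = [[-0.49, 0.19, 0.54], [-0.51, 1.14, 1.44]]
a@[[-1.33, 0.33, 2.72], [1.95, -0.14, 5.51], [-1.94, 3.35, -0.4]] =[[-0.03, 1.62, -0.50], [0.11, 4.5, 4.32]]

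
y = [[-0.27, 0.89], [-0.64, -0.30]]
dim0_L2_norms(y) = [0.69, 0.94]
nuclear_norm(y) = 1.63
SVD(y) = [[-0.97, 0.24], [0.24, 0.97]] @ diag([0.9422606725714084, 0.6904671063311251]) @ [[0.12, -0.99], [-0.99, -0.12]]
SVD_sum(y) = [[-0.11, 0.91],[0.03, -0.22]] + [[-0.16, -0.02], [-0.67, -0.08]]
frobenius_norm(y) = 1.17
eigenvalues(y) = [(-0.29+0.75j), (-0.29-0.75j)]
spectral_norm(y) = 0.94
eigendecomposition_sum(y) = [[-0.14+0.38j, (0.45+0.17j)], [-0.32-0.12j, (-0.15+0.37j)]] + [[-0.14-0.38j, (0.45-0.17j)], [-0.32+0.12j, -0.15-0.37j]]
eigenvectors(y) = [[0.76+0.00j, 0.76-0.00j], [(-0.01+0.65j), -0.01-0.65j]]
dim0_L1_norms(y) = [0.91, 1.19]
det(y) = 0.65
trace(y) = -0.57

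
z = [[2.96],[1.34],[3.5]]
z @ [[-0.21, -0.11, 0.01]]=[[-0.62, -0.33, 0.03], [-0.28, -0.15, 0.01], [-0.74, -0.38, 0.04]]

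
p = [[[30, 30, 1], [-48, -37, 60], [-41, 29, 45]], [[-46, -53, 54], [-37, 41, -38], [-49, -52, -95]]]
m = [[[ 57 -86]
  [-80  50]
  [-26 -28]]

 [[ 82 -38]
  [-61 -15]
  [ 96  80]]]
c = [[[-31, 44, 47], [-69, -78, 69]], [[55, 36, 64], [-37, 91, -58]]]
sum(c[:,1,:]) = -82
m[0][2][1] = -28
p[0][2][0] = -41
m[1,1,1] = -15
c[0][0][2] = 47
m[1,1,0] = -61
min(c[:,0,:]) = -31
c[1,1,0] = -37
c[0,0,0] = -31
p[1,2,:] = [-49, -52, -95]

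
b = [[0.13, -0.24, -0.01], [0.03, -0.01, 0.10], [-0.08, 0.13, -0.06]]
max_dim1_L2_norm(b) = 0.27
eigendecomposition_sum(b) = [[0.03, -0.03, 0.08], [0.03, -0.03, 0.08], [-0.04, 0.04, -0.10]] + [[0.09, -0.22, -0.11],  [-0.01, 0.02, 0.01],  [-0.04, 0.09, 0.05]] + [[0.01, 0.01, 0.02], [0.00, 0.01, 0.01], [-0.00, -0.00, -0.0]]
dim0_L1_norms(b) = [0.24, 0.38, 0.17]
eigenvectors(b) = [[-0.53, -0.92, 0.88], [-0.54, 0.07, 0.45], [0.66, 0.39, -0.17]]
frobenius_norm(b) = 0.34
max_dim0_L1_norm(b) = 0.38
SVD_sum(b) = [[0.13, -0.23, 0.03],[0.02, -0.03, 0.00],[-0.08, 0.14, -0.02]] + [[-0.00, -0.01, -0.04], [0.01, 0.02, 0.1], [-0.01, -0.01, -0.04]] + [[0.0, 0.0, -0.0], [0.0, 0.00, -0.0], [0.00, 0.0, -0.0]]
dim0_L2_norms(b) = [0.16, 0.27, 0.12]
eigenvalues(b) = [-0.1, 0.15, 0.01]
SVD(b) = [[-0.86, 0.33, 0.39], [-0.11, -0.86, 0.5], [0.5, 0.38, 0.78]] @ diag([0.3149518538164607, 0.11526969044279285, 0.00426945462530472]) @ [[-0.49, 0.86, -0.10], [-0.12, -0.18, -0.98], [0.86, 0.47, -0.19]]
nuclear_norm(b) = 0.43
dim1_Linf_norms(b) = [0.24, 0.1, 0.13]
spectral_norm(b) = 0.31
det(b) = -0.00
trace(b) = 0.06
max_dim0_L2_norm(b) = 0.27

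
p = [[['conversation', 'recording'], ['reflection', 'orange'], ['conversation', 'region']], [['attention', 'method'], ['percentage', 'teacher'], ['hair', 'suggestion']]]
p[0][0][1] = 'recording'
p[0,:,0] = ['conversation', 'reflection', 'conversation']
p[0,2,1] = 'region'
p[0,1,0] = 'reflection'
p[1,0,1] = 'method'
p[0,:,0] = ['conversation', 'reflection', 'conversation']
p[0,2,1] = 'region'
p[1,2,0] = 'hair'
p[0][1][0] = 'reflection'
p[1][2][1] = 'suggestion'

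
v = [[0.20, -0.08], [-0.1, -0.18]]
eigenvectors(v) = [[0.97, 0.20], [-0.24, 0.98]]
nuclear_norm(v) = 0.42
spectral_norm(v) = 0.22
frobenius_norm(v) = 0.30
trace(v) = 0.02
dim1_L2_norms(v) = [0.22, 0.21]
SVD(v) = [[-0.82, 0.58],[0.58, 0.82]] @ diag([0.22438009604001735, 0.19609582479255544]) @ [[-0.99, -0.17], [0.17, -0.99]]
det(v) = -0.04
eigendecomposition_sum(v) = [[0.21, -0.04], [-0.05, 0.01]] + [[-0.01,-0.04], [-0.05,-0.19]]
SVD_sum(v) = [[0.18,0.03], [-0.13,-0.02]] + [[0.02, -0.11], [0.03, -0.16]]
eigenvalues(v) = [0.22, -0.2]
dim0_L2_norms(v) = [0.22, 0.2]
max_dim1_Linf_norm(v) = 0.2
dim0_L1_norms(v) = [0.3, 0.26]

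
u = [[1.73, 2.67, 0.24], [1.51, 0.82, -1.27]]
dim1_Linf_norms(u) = [2.67, 1.51]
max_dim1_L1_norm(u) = 4.64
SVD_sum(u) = [[1.96, 2.39, -0.36], [1.09, 1.33, -0.20]] + [[-0.23, 0.28, 0.60], [0.42, -0.51, -1.07]]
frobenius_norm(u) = 3.84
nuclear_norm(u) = 5.00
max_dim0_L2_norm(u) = 2.79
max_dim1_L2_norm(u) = 3.19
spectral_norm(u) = 3.56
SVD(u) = [[-0.87, -0.49], [-0.49, 0.87]] @ diag([3.5599819463976234, 1.439211082962812]) @ [[-0.63, -0.77, 0.11],[0.33, -0.40, -0.85]]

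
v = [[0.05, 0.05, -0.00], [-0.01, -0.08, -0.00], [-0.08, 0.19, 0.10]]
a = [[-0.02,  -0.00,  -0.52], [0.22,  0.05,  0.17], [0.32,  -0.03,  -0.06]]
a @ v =[[0.04, -0.1, -0.05],  [-0.00, 0.04, 0.02],  [0.02, 0.01, -0.01]]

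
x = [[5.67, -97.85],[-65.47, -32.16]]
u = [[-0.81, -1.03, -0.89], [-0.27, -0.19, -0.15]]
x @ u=[[21.83, 12.75, 9.63],[61.71, 73.54, 63.09]]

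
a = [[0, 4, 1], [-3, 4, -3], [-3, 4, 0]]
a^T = [[0, -3, -3], [4, 4, 4], [1, -3, 0]]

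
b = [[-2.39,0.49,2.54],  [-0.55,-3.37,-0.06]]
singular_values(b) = [3.56, 3.38]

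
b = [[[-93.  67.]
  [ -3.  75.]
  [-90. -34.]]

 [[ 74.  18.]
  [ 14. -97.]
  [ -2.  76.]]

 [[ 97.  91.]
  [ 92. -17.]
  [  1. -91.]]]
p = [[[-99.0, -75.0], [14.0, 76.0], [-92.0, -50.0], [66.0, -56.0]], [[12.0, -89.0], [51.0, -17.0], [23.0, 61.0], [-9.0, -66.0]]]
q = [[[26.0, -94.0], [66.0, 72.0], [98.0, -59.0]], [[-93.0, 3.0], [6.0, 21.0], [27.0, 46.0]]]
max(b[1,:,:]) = 76.0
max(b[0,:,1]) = 75.0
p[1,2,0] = 23.0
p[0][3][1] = -56.0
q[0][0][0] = 26.0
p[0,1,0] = 14.0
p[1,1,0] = 51.0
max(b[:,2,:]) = 76.0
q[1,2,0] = 27.0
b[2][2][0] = 1.0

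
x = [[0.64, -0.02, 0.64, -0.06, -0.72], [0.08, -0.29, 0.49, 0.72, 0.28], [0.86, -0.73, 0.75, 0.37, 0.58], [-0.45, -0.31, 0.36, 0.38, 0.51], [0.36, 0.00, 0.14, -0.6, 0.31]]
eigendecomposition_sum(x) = [[(0.64-0j), -0.31-0.00j, (0.58-0j), (0.08+0j), -0.19-0.00j], [0.47-0.00j, (-0.22-0j), (0.42-0j), 0.06+0.00j, -0.14-0.00j], [(0.98-0j), -0.47-0.00j, (0.88-0j), 0.13+0.00j, -0.29-0.00j], [0.11-0.00j, -0.05-0.00j, 0.10-0.00j, (0.01+0j), (-0.03-0j)], [0.34-0.00j, -0.16-0.00j, (0.3-0j), 0.04+0.00j, (-0.1-0j)]] + [[(0.07+0.1j), 0.08+0.07j, -0.01-0.07j, 0.04-0.22j, (-0.23-0.01j)], [(-0.18+0.09j), -0.14+0.11j, 0.12+0.01j, (0.35+0.13j), 0.09-0.38j], [(-0.13-0.11j), -0.13-0.07j, 0.03+0.10j, 0.02+0.32j, 0.33-0.06j], [(-0.22-0.01j), (-0.19+0.03j), (0.11+0.07j), (0.27+0.3j), 0.28-0.32j], [0.05-0.16j, 0.01-0.14j, (-0.07+0.07j), (-0.27+0.14j), 0.18+0.26j]] + [[(0.07-0.1j), 0.08-0.07j, -0.01+0.07j, 0.04+0.22j, -0.23+0.01j],[-0.18-0.09j, -0.14-0.11j, 0.12-0.01j, 0.35-0.13j, 0.09+0.38j],[-0.13+0.11j, -0.13+0.07j, (0.03-0.1j), (0.02-0.32j), 0.33+0.06j],[(-0.22+0.01j), (-0.19-0.03j), (0.11-0.07j), (0.27-0.3j), (0.28+0.32j)],[(0.05+0.16j), (0.01+0.14j), (-0.07-0.07j), -0.27-0.14j, 0.18-0.26j]] + [[(-0.13-0j), 0.08-0.00j, (0.11+0j), -0.19-0.00j, (-0.1+0j)], [(0.05+0j), (-0.03+0j), (-0.04-0j), 0.07+0.00j, (0.04-0j)], [0.17+0.00j, (-0.1+0j), (-0.14-0j), 0.25+0.00j, 0.13-0.00j], [(-0.1-0j), (0.06-0j), 0.08+0.00j, -0.14-0.00j, (-0.08+0j)], [(-0.04-0j), (0.03-0j), (0.04+0j), (-0.07-0j), -0.03+0.00j]] + [[(-0.01+0j),(0.05+0j),-0.03+0.00j,(-0.02-0j),0.04+0.00j], [-0.07+0.00j,(0.25+0j),-0.13+0.00j,-0.11-0.00j,0.20+0.00j], [-0.03+0.00j,(0.1+0j),-0.05+0.00j,(-0.04-0j),0.08+0.00j], [(-0.02+0j),(0.07+0j),-0.04+0.00j,-0.03-0.00j,0.05+0.00j], [-0.03+0.00j,(0.11+0j),-0.06+0.00j,-0.05-0.00j,(0.08+0j)]]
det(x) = -0.13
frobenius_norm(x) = 2.45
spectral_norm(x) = 1.81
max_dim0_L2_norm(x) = 1.22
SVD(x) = [[-0.23,0.74,0.48,-0.41,-0.07], [-0.45,-0.28,0.37,0.07,0.76], [-0.82,0.09,-0.30,0.34,-0.34], [-0.26,-0.55,0.05,-0.73,-0.31], [-0.07,0.26,-0.73,-0.42,0.46]] @ diag([1.8094951298398638, 1.3216354933141707, 0.8995542872879697, 0.4056114389094194, 0.14348673369230636]) @ [[-0.44,  0.45,  -0.60,  -0.37,  -0.32],  [0.66,  0.13,  0.19,  -0.44,  -0.57],  [-0.23,  0.09,  0.20,  0.66,  -0.68],  [0.52,  -0.08,  -0.73,  0.44,  0.02],  [0.2,  0.88,  0.19,  0.22,  0.32]]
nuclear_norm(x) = 4.58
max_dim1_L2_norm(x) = 1.52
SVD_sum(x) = [[0.19, -0.19, 0.25, 0.16, 0.14],  [0.36, -0.37, 0.49, 0.3, 0.26],  [0.65, -0.67, 0.89, 0.55, 0.48],  [0.2, -0.21, 0.28, 0.17, 0.15],  [0.05, -0.05, 0.07, 0.04, 0.04]] + [[0.64,  0.12,  0.18,  -0.42,  -0.56],[-0.24,  -0.05,  -0.07,  0.16,  0.21],[0.08,  0.02,  0.02,  -0.05,  -0.07],[-0.48,  -0.09,  -0.14,  0.32,  0.41],[0.23,  0.04,  0.06,  -0.15,  -0.2]] + [[-0.1,0.04,0.09,0.28,-0.30], [-0.08,0.03,0.07,0.22,-0.23], [0.06,-0.02,-0.05,-0.18,0.18], [-0.01,0.00,0.01,0.03,-0.03], [0.15,-0.06,-0.13,-0.43,0.45]] + [[-0.09, 0.01, 0.12, -0.07, -0.0], [0.02, -0.00, -0.02, 0.01, 0.00], [0.07, -0.01, -0.10, 0.06, 0.0], [-0.16, 0.02, 0.22, -0.13, -0.0], [-0.09, 0.01, 0.12, -0.08, -0.0]] + [[-0.0, -0.01, -0.0, -0.00, -0.00], [0.02, 0.10, 0.02, 0.02, 0.04], [-0.01, -0.04, -0.01, -0.01, -0.02], [-0.01, -0.04, -0.01, -0.01, -0.01], [0.01, 0.06, 0.01, 0.01, 0.02]]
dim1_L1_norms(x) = [2.08, 1.86, 3.29, 2.01, 1.41]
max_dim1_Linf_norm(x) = 0.86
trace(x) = 1.79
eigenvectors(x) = [[0.49+0.00j, (0.19+0.23j), (0.19-0.23j), (0.53+0j), (0.17+0j)], [0.36+0.00j, (-0.45+0.24j), (-0.45-0.24j), -0.20+0.00j, 0.83+0.00j], [(0.75+0j), (-0.34-0.27j), -0.34+0.27j, -0.70+0.00j, (0.34+0j)], [0.08+0.00j, (-0.55+0j), -0.55-0.00j, 0.40+0.00j, 0.22+0.00j], [(0.26+0j), (0.1-0.39j), (0.1+0.39j), 0.18+0.00j, 0.35+0.00j]]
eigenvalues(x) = [(1.21+0j), (0.41+0.86j), (0.41-0.86j), (-0.48+0j), (0.24+0j)]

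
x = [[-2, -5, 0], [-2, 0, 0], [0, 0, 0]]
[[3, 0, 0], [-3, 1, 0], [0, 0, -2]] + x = [[1, -5, 0], [-5, 1, 0], [0, 0, -2]]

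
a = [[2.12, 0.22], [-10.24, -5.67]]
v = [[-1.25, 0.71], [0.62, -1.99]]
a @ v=[[-2.51, 1.07], [9.28, 4.01]]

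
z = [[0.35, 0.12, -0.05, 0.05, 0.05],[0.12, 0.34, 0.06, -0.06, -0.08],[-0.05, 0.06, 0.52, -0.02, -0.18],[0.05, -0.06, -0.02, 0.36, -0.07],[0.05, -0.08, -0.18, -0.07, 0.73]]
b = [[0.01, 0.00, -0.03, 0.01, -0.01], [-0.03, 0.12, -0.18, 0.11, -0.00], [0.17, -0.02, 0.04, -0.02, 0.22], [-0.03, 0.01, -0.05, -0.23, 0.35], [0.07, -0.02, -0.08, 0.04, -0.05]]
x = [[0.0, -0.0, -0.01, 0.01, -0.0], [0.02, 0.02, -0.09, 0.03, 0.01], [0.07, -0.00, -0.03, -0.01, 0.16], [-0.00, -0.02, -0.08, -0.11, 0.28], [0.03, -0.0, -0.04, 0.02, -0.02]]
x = b @ z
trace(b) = -0.11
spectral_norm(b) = 0.47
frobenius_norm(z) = 1.15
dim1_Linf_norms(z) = [0.35, 0.34, 0.52, 0.36, 0.73]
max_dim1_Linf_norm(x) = 0.28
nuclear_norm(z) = 2.30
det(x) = 0.00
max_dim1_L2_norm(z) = 0.76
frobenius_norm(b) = 0.58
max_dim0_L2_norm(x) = 0.32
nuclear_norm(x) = 0.56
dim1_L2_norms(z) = [0.38, 0.38, 0.56, 0.38, 0.76]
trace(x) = -0.14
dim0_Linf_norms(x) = [0.07, 0.02, 0.09, 0.11, 0.28]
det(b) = 0.00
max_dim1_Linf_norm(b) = 0.35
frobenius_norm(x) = 0.38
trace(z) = 2.30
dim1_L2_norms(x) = [0.01, 0.1, 0.18, 0.31, 0.06]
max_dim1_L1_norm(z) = 1.11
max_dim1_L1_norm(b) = 0.67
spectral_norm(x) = 0.35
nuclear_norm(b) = 1.01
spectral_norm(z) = 0.86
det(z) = 0.01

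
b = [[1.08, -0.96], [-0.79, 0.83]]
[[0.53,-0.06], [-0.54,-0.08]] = b @ [[-0.57, -0.92], [-1.19, -0.97]]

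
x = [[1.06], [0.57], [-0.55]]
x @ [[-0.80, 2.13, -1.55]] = [[-0.85,2.26,-1.64], [-0.46,1.21,-0.88], [0.44,-1.17,0.85]]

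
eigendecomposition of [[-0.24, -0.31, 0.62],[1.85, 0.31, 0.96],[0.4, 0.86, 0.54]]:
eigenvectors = [[(0.11+0j),(0.17-0.51j),0.17+0.51j], [(0.72+0j),-0.71+0.00j,(-0.71-0j)], [0.68+0.00j,(0.23+0.39j),(0.23-0.39j)]]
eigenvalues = [(1.51+0j), (-0.45+0.79j), (-0.45-0.79j)]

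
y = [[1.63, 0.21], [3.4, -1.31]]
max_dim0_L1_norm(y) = 5.03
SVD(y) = [[-0.38, -0.92], [-0.92, 0.38]] @ diag([3.9308634485312175, 0.7248534672616651]) @ [[-0.96,0.29],[-0.29,-0.96]]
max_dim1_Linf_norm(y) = 3.4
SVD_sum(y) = [[1.44, -0.43], [3.48, -1.04]] + [[0.19,0.64], [-0.08,-0.27]]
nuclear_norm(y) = 4.66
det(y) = -2.85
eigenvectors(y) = [[0.68, -0.07], [0.73, 1.00]]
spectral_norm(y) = 3.93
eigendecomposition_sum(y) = [[1.73, 0.11], [1.86, 0.12]] + [[-0.10, 0.10], [1.54, -1.43]]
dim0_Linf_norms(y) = [3.4, 1.31]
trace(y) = 0.32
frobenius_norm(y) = 4.00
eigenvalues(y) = [1.86, -1.54]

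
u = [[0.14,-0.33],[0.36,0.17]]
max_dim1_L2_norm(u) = 0.4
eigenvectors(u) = [[0.03-0.69j, 0.03+0.69j], [(-0.72+0j), -0.72-0.00j]]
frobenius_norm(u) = 0.54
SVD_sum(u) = [[-0.06, -0.04], [0.32, 0.22]] + [[0.2, -0.29], [0.04, -0.05]]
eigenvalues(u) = [(0.15+0.34j), (0.15-0.34j)]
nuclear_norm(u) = 0.76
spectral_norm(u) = 0.40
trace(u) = 0.31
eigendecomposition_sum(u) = [[(0.07+0.18j), (-0.17+0.07j)],[(0.18-0.08j), 0.08+0.17j]] + [[(0.07-0.18j), -0.17-0.07j], [(0.18+0.08j), (0.08-0.17j)]]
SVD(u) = [[0.18, -0.98], [-0.98, -0.18]] @ diag([0.3994327164171453, 0.3570063095459524]) @ [[-0.82,-0.57], [-0.57,0.82]]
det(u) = 0.14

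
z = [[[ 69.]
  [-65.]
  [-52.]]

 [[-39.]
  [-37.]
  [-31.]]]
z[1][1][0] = -37.0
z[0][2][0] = -52.0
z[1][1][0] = -37.0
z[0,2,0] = -52.0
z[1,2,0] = -31.0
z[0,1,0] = -65.0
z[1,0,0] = -39.0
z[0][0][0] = 69.0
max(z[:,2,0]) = -31.0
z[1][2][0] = -31.0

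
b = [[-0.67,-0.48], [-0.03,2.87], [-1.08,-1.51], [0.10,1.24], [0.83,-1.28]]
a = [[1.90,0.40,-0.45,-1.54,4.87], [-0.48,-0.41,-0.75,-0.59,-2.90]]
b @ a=[[-1.04, -0.07, 0.66, 1.32, -1.87], [-1.43, -1.19, -2.14, -1.65, -8.47], [-1.33, 0.19, 1.62, 2.55, -0.88], [-0.41, -0.47, -0.98, -0.89, -3.11], [2.19, 0.86, 0.59, -0.52, 7.75]]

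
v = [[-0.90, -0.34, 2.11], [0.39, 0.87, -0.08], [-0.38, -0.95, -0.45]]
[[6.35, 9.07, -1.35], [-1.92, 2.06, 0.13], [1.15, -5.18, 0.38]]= v @ [[-3.43,2.59,-1.21], [-0.53,1.73,0.59], [1.46,5.68,-1.06]]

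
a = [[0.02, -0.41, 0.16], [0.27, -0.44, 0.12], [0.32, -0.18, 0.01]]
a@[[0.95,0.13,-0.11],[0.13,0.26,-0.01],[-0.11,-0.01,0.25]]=[[-0.05,-0.11,0.04], [0.19,-0.08,0.00], [0.28,-0.01,-0.03]]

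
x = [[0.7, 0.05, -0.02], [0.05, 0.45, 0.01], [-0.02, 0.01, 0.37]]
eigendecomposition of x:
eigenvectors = [[0.98, 0.17, 0.08], [0.19, -0.97, -0.17], [-0.05, -0.18, 0.98]]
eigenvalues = [0.71, 0.44, 0.37]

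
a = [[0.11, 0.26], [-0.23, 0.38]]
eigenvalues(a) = [(0.24+0.2j), (0.24-0.2j)]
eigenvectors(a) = [[(0.73+0j), (0.73-0j)], [0.38+0.57j, (0.38-0.57j)]]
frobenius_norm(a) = 0.53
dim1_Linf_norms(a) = [0.26, 0.38]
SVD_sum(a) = [[-0.07,0.20], [-0.14,0.41]] + [[0.18, 0.06],[-0.09, -0.03]]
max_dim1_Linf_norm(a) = 0.38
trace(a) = 0.49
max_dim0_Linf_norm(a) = 0.38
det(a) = 0.10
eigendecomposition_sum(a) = [[0.05+0.18j, 0.13-0.16j], [(-0.12+0.14j), 0.19+0.02j]] + [[(0.05-0.18j), 0.13+0.16j], [-0.12-0.14j, 0.19-0.02j]]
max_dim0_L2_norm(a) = 0.46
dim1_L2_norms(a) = [0.28, 0.44]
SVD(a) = [[0.43, 0.9],  [0.90, -0.43]] @ diag([0.48231309985346954, 0.21065154570934705]) @ [[-0.33, 0.94], [0.94, 0.33]]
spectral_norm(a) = 0.48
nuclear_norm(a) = 0.69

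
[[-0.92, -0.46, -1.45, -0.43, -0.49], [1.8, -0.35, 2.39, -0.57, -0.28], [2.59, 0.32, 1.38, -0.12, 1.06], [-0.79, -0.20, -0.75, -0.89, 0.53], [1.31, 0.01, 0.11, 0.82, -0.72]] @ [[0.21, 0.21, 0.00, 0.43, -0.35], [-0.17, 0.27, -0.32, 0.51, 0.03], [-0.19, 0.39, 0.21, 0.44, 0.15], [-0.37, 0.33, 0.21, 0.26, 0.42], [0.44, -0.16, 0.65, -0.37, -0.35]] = [[0.1, -0.95, -0.57, -1.20, 0.08],[0.07, 1.07, 0.31, 1.60, -0.42],[0.74, 0.96, 0.85, 1.46, -1.11],[0.57, -0.89, 0.06, -1.20, -0.4],[-0.37, 0.71, -0.28, 1.10, 0.15]]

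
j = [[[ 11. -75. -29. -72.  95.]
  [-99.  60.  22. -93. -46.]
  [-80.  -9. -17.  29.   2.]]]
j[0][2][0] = -80.0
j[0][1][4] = -46.0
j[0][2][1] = -9.0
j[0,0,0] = 11.0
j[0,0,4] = 95.0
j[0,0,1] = -75.0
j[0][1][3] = -93.0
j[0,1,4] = -46.0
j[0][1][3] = -93.0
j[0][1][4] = -46.0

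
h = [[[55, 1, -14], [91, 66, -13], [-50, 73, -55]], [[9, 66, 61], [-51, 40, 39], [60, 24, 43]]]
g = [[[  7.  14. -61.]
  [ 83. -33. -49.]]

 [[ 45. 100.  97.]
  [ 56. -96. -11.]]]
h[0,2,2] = -55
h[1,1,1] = 40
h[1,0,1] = 66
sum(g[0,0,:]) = -40.0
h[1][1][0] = -51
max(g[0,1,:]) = 83.0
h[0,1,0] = 91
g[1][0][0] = 45.0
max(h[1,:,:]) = 66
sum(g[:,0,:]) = 202.0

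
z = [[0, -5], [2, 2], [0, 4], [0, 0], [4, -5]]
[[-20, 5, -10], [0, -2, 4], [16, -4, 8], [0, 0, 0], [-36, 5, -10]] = z @ [[-4, 0, 0], [4, -1, 2]]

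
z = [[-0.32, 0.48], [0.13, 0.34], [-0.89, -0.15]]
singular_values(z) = [0.96, 0.61]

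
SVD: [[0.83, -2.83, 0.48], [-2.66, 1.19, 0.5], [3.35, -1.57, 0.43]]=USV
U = [[-0.45, -0.89, -0.08], [0.55, -0.35, 0.76], [-0.7, 0.3, 0.64]]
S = [5.18, 2.07, 0.63]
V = [[-0.81, 0.59, -0.05], [0.58, 0.78, -0.23], [0.10, 0.21, 0.97]]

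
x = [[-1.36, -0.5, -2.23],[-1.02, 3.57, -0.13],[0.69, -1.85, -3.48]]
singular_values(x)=[4.91, 3.35, 1.24]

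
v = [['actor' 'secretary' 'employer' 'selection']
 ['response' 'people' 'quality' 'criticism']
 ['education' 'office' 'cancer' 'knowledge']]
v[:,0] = ['actor', 'response', 'education']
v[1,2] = 'quality'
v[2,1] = 'office'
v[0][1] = 'secretary'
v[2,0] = 'education'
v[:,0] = ['actor', 'response', 'education']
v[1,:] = ['response', 'people', 'quality', 'criticism']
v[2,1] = 'office'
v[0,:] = ['actor', 'secretary', 'employer', 'selection']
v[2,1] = 'office'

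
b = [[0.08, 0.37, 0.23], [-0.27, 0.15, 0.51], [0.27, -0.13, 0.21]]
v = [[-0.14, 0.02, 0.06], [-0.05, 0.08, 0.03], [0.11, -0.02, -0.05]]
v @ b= [[-0.0, -0.06, -0.01], [-0.02, -0.01, 0.04], [0.0, 0.04, 0.00]]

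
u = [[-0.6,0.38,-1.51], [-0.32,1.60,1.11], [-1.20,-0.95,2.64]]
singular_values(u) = [3.38, 1.84, 1.08]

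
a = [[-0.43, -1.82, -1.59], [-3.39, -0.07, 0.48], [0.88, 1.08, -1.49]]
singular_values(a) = [3.66, 2.45, 1.6]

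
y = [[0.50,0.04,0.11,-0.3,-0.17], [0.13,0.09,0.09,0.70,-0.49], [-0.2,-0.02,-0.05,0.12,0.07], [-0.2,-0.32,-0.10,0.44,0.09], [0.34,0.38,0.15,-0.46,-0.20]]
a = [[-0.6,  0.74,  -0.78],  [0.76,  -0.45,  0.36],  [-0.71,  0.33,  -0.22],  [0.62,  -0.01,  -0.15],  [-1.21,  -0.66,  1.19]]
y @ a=[[-0.33, 0.50, -0.56], [0.95, 0.4, -0.78], [0.13, -0.20, 0.23], [0.11, -0.10, 0.1], [-0.06, 0.27, -0.33]]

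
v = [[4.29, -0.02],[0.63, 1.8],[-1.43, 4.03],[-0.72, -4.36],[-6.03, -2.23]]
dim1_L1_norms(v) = [4.31, 2.43, 5.46, 5.08, 8.26]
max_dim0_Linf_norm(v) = 6.03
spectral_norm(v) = 8.03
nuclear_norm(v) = 14.09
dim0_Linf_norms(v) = [6.03, 4.36]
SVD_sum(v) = [[3.24, 1.83], [1.25, 0.71], [0.64, 0.36], [-2.41, -1.37], [-5.52, -3.13]] + [[1.05, -1.85],[-0.62, 1.09],[-2.07, 3.67],[1.69, -2.99],[-0.51, 0.90]]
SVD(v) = [[-0.46, 0.35], [-0.18, -0.21], [-0.09, -0.69], [0.35, 0.57], [0.79, -0.17]] @ diag([8.027630910901403, 6.0618596122262955]) @ [[-0.87, -0.49], [0.49, -0.87]]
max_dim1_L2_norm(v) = 6.43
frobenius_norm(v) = 10.06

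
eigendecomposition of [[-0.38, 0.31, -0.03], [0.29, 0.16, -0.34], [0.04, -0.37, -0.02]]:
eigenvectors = [[0.77,-0.48,-0.3], [-0.50,-0.39,-0.79], [-0.39,-0.79,0.54]]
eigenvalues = [-0.56, -0.18, 0.5]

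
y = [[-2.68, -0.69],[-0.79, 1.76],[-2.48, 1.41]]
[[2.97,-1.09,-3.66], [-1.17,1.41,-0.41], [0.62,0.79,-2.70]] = y@[[-0.84, 0.18, 1.28], [-1.04, 0.88, 0.34]]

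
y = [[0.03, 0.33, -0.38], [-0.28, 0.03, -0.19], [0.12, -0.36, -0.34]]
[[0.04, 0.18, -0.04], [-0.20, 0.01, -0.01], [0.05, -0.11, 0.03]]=y@[[0.72, 0.08, 0.01], [0.08, 0.43, -0.1], [0.01, -0.1, 0.02]]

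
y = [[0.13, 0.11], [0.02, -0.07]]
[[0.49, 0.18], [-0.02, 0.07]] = y@[[2.81, 1.87], [1.14, -0.53]]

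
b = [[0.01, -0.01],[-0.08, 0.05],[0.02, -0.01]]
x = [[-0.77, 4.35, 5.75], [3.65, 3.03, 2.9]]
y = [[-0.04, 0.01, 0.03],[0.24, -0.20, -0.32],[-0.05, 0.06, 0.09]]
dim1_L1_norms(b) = [0.02, 0.13, 0.03]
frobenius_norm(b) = 0.10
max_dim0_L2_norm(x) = 6.44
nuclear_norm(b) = 0.10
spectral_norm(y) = 0.46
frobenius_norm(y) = 0.47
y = b @ x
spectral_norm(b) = 0.10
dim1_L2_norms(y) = [0.05, 0.45, 0.12]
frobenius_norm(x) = 9.14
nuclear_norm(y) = 0.49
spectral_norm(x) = 8.42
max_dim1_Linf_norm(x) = 5.75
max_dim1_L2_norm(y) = 0.45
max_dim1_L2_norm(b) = 0.09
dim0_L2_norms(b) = [0.08, 0.05]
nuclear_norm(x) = 11.97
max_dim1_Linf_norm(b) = 0.08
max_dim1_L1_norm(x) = 10.87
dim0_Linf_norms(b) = [0.08, 0.05]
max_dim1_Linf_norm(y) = 0.32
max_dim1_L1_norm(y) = 0.76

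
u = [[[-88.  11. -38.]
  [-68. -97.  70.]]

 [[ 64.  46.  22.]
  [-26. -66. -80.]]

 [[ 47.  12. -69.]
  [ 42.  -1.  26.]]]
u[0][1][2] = 70.0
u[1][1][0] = -26.0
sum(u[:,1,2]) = 16.0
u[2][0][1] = 12.0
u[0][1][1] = -97.0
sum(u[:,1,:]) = -200.0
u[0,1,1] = -97.0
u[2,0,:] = [47.0, 12.0, -69.0]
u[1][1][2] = -80.0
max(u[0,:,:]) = 70.0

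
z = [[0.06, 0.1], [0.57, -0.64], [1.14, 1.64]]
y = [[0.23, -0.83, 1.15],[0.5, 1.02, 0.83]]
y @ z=[[0.85, 2.44], [1.56, 0.76]]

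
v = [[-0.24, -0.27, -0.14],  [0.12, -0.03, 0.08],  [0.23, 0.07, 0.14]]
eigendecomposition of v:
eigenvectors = [[0.73+0.00j,0.73-0.00j,(-0.55+0j)], [-0.21-0.25j,-0.21+0.25j,(0.04+0j)], [-0.52-0.31j,-0.52+0.31j,(0.83+0j)]]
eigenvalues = [(-0.06+0.15j), (-0.06-0.15j), (-0.01+0j)]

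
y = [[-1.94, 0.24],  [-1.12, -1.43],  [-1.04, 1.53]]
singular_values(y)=[2.49, 2.08]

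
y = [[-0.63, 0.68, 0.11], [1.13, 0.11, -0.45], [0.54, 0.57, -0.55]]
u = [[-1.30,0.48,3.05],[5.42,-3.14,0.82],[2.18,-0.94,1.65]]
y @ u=[[4.74, -2.54, -1.18],  [-1.85, 0.62, 2.79],  [1.19, -1.01, 1.21]]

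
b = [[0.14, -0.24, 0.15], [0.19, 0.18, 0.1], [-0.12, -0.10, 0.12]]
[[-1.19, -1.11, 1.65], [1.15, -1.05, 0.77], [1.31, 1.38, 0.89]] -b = [[-1.33, -0.87, 1.50], [0.96, -1.23, 0.67], [1.43, 1.48, 0.77]]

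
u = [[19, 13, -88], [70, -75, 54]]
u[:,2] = [-88, 54]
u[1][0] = 70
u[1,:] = [70, -75, 54]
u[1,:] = [70, -75, 54]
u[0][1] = 13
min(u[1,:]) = -75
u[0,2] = -88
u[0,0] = 19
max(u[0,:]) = 19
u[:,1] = [13, -75]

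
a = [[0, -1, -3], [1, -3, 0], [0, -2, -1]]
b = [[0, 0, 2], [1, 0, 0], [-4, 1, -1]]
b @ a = [[0, -4, -2], [0, -1, -3], [1, 3, 13]]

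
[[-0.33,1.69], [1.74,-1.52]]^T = [[-0.33, 1.74], [1.69, -1.52]]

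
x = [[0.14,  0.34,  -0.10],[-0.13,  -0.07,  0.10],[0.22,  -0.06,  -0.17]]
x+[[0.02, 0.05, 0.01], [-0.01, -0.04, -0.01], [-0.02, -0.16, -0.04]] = [[0.16, 0.39, -0.09],  [-0.14, -0.11, 0.09],  [0.20, -0.22, -0.21]]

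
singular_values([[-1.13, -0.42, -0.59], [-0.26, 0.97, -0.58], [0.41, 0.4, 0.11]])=[1.45, 1.18, 0.0]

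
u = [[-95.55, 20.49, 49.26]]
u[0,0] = -95.55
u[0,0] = -95.55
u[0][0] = -95.55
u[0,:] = [-95.55, 20.49, 49.26]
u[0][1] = 20.49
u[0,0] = -95.55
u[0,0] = -95.55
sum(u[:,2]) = 49.26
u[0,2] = 49.26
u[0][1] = 20.49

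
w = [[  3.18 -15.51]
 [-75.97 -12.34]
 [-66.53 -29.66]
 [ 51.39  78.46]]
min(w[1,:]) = -75.97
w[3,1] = 78.46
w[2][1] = -29.66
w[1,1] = -12.34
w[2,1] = -29.66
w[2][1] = -29.66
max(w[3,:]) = 78.46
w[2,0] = -66.53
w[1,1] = -12.34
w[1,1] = -12.34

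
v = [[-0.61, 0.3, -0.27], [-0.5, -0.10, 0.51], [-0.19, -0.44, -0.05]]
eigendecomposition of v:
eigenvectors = [[-0.82+0.00j,  (0.03-0.31j),  (0.03+0.31j)], [(-0.3+0j),  0.75+0.00j,  0.75-0.00j], [(-0.48+0j),  (0.1+0.57j),  (0.1-0.57j)]]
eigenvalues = [(-0.66+0j), (-0.05+0.59j), (-0.05-0.59j)]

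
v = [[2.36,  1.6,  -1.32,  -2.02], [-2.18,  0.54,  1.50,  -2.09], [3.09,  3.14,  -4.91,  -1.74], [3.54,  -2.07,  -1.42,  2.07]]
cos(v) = [[-4.41, -0.74, 0.85, 1.95], [1.12, -1.31, -0.6, 2.89], [-2.09, -0.89, 0.34, 2.2], [-3.26, 3.04, 1.4, -3.3]]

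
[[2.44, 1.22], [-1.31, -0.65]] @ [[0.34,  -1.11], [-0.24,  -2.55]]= [[0.54, -5.82], [-0.29, 3.11]]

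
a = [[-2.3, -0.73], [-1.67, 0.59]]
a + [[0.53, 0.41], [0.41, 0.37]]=[[-1.77, -0.32], [-1.26, 0.96]]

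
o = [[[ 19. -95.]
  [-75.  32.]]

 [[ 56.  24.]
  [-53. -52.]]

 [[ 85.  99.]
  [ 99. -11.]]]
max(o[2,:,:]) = 99.0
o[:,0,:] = [[19.0, -95.0], [56.0, 24.0], [85.0, 99.0]]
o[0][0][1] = -95.0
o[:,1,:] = [[-75.0, 32.0], [-53.0, -52.0], [99.0, -11.0]]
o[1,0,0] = 56.0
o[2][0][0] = 85.0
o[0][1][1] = 32.0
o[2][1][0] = 99.0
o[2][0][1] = 99.0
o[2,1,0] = 99.0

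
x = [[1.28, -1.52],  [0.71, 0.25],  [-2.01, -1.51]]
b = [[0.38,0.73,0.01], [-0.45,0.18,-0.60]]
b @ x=[[0.98, -0.41],  [0.76, 1.64]]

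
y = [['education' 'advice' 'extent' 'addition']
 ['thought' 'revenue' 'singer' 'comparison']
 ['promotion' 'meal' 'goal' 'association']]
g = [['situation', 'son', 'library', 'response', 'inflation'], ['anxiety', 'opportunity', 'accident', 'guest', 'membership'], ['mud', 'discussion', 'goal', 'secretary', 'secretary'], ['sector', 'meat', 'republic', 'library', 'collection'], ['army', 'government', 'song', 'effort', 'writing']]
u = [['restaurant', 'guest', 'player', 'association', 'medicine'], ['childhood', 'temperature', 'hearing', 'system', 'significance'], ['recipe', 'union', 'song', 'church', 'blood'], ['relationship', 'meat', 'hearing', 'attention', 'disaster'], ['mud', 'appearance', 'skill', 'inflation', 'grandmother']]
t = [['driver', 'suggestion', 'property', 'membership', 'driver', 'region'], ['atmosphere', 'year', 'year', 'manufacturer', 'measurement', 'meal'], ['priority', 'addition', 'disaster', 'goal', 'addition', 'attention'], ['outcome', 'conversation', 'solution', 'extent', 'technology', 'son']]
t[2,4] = 'addition'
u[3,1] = 'meat'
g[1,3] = 'guest'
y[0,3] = 'addition'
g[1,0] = 'anxiety'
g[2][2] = 'goal'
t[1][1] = 'year'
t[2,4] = 'addition'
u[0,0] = 'restaurant'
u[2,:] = ['recipe', 'union', 'song', 'church', 'blood']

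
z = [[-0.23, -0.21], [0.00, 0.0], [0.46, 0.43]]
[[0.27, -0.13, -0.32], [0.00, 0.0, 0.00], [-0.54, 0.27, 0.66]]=z @ [[-0.77, -0.30, 0.79], [-0.44, 0.95, 0.68]]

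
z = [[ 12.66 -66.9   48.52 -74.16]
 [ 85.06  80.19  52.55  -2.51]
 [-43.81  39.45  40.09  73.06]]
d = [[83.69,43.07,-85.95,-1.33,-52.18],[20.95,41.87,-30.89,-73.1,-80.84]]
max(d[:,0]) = 83.69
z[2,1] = 39.45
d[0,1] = 43.07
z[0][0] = 12.66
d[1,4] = -80.84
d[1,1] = 41.87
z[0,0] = 12.66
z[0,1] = -66.9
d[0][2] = -85.95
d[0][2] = -85.95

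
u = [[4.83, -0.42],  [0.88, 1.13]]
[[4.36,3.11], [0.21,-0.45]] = u@[[0.86,0.57], [-0.48,-0.84]]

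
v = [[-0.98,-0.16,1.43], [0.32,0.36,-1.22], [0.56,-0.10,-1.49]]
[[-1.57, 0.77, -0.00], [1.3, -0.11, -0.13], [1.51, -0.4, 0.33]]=v@[[0.15, -0.98, -0.16], [0.20, 0.19, -0.96], [-0.97, -0.11, -0.22]]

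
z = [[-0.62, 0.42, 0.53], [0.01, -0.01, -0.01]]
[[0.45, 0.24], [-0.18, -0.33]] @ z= [[-0.28, 0.19, 0.24], [0.11, -0.07, -0.09]]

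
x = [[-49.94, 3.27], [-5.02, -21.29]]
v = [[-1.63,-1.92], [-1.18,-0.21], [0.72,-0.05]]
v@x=[[91.04,  35.55], [59.98,  0.61], [-35.71,  3.42]]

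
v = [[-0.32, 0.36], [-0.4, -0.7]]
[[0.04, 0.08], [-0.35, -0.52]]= v @ [[0.26, 0.35],[0.35, 0.54]]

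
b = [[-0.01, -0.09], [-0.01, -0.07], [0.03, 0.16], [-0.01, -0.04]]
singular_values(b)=[0.2, 0.01]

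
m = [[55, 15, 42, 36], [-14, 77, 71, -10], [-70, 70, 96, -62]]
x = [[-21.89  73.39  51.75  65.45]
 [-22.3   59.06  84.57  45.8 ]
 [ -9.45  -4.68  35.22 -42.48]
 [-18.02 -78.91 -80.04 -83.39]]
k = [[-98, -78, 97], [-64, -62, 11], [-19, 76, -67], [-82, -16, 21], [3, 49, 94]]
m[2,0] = -70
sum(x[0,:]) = 168.7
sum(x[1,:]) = 167.13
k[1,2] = 11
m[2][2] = 96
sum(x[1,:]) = 167.13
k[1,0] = -64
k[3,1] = -16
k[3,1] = -16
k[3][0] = -82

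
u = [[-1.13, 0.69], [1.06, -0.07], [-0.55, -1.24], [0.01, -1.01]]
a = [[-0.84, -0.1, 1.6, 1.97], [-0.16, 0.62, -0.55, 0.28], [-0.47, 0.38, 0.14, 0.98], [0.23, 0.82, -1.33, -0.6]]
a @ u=[[-0.02, -4.55], [1.14, 0.25], [0.87, -1.51], [1.33, 2.36]]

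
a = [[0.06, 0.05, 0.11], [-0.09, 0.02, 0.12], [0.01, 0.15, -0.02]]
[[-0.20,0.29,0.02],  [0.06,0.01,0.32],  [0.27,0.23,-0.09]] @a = [[-0.04,-0.00,0.01], [0.01,0.05,0.0], [-0.01,0.0,0.06]]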